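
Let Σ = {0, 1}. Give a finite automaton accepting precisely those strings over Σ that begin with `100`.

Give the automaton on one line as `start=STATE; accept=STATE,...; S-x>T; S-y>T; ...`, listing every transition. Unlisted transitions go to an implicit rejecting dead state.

start=q0; accept=q3; q0-0>q4; q0-1>q1; q1-0>q2; q1-1>q4; q2-0>q3; q2-1>q4; q3-0>q3; q3-1>q3; q4-0>q4; q4-1>q4

Check the first 3 symbols one by one: q0 through q2 record how many have matched `100` so far; any wrong symbol goes to the dead state q4. After all 3 match we enter the accepting sink q3.
A 5-state machine:
        0   1  
>  q0   q4  q1 
   q1   q2  q4 
   q2   q3  q4 
 * q3   q3  q3 
   q4   q4  q4 
(> = start, * = accepting)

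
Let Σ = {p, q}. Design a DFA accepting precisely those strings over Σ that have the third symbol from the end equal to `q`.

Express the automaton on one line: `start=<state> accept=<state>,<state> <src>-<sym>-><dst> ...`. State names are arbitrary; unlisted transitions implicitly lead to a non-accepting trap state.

A DFA must remember the last 3 symbols (since which symbol is third-to-last isn't known until the input ends). Use one state per possible window of the last ≤3 symbols; accept from those whose window starts with `q`.
With 15 states:
       p  q 
>  A   B  C 
   B   D  E 
   C   F  G 
   D   H  I 
   E   J  K 
   F   L  M 
   G   N  O 
   H   H  I 
   I   J  K 
   J   L  M 
   K   N  O 
 * L   H  I 
 * M   J  K 
 * N   L  M 
 * O   N  O 
(> = start, * = accepting)

start=A accept=L,M,N,O A-p->B A-q->C B-p->D B-q->E C-p->F C-q->G D-p->H D-q->I E-p->J E-q->K F-p->L F-q->M G-p->N G-q->O H-p->H H-q->I I-p->J I-q->K J-p->L J-q->M K-p->N K-q->O L-p->H L-q->I M-p->J M-q->K N-p->L N-q->M O-p->N O-q->O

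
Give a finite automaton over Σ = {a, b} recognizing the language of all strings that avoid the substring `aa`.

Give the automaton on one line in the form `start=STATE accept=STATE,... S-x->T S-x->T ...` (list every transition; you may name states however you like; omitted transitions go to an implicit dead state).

start=S0 accept=S0,S1 S0-a->S1 S0-b->S0 S1-a->S2 S1-b->S0 S2-a->S2 S2-b->S2

This is the complement of 'contains `aa`'. Use the same substring-matching states — S0 through S2 holding how much of `aa` has just been matched — but flip the accepting set: everything except the trap S2 accepts.
With 3 states:
        a   b  
>* S0   S1  S0 
 * S1   S2  S0 
   S2   S2  S2 
(> = start, * = accepting)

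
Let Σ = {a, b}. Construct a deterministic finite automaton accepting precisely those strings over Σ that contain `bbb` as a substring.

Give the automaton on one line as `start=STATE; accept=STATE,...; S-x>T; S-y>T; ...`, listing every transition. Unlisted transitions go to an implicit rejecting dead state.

Track how much of `bbb` has been matched so far: state S0 is no progress, S3 is the absorbing accept state reached once `bbb` has occurred. Intermediate states record partial matches; on a mismatch, fall back to the longest reusable overlap.
        a   b  
>  S0   S0  S1 
   S1   S0  S2 
   S2   S0  S3 
 * S3   S3  S3 
(> = start, * = accepting)

start=S0; accept=S3; S0-a>S0; S0-b>S1; S1-a>S0; S1-b>S2; S2-a>S0; S2-b>S3; S3-a>S3; S3-b>S3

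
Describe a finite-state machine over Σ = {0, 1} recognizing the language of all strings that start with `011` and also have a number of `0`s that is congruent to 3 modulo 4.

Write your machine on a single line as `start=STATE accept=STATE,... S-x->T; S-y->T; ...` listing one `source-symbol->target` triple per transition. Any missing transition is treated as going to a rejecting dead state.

start=q0; accept=q6; q0-0->q1; q0-1->q2; q1-0->q2; q1-1->q3; q2-0->q2; q2-1->q2; q3-0->q2; q3-1->q4; q4-0->q5; q4-1->q4; q5-0->q6; q5-1->q5; q6-0->q7; q6-1->q6; q7-0->q4; q7-1->q7

Handle the two conditions separately and then intersect. The first has 5 states tracking whether the input so far still matches the prefix `011`; the second has 4 states tracking the count of `0`s modulo 4. A product state is a pair (one from each), accepting exactly when both do. After merging equivalent states the machine shrinks.
With 8 states:
        0   1  
>  q0   q1  q2 
   q1   q2  q3 
   q2   q2  q2 
   q3   q2  q4 
   q4   q5  q4 
   q5   q6  q5 
 * q6   q7  q6 
   q7   q4  q7 
(> = start, * = accepting)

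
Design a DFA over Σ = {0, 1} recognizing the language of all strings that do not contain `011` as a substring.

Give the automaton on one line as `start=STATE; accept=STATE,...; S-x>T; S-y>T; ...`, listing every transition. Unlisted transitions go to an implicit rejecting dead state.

start=s0; accept=s0,s1,s2; s0-0>s1; s0-1>s0; s1-0>s1; s1-1>s2; s2-0>s1; s2-1>s3; s3-0>s3; s3-1>s3

This is the complement of 'contains `011`'. Use the same substring-matching states — s0 through s3 holding how much of `011` has just been matched — but flip the accepting set: everything except the trap s3 accepts.
With 4 states:
        0   1  
>* s0   s1  s0 
 * s1   s1  s2 
 * s2   s1  s3 
   s3   s3  s3 
(> = start, * = accepting)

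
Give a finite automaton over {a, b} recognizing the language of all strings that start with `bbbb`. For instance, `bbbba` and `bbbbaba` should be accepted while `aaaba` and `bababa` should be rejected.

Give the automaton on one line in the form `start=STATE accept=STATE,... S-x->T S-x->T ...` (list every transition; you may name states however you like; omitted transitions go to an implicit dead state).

start=q0 accept=q4 q0-a->q5 q0-b->q1 q1-a->q5 q1-b->q2 q2-a->q5 q2-b->q3 q3-a->q5 q3-b->q4 q4-a->q4 q4-b->q4 q5-a->q5 q5-b->q5

Check the first 4 symbols one by one: q0 through q3 record how many have matched `bbbb` so far; any wrong symbol goes to the dead state q5. After all 4 match we enter the accepting sink q4.
6 states suffice.
        a   b  
>  q0   q5  q1 
   q1   q5  q2 
   q2   q5  q3 
   q3   q5  q4 
 * q4   q4  q4 
   q5   q5  q5 
(> = start, * = accepting)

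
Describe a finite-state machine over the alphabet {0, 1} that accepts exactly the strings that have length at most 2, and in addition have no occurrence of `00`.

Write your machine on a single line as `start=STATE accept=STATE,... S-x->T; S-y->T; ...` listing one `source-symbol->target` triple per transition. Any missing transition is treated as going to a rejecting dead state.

start=q0; accept=q0,q1,q2,q4,q5; q0-0->q1; q0-1->q2; q1-0->q3; q1-1->q4; q2-0->q5; q2-1->q4; q3-0->q6; q3-1->q6; q4-0->q7; q4-1->q8; q5-0->q6; q5-1->q8; q6-0->q6; q6-1->q6; q7-0->q6; q7-1->q8; q8-0->q7; q8-1->q8

Handle the two conditions separately and then intersect. The first has 4 states tracking the input length, saturating at 3; the second has 3 states tracking partial matches of the forbidden pattern `00`. A product state is a pair (one from each), accepting exactly when both do.
With 9 states:
        0   1  
>* q0   q1  q2 
 * q1   q3  q4 
 * q2   q5  q4 
   q3   q6  q6 
 * q4   q7  q8 
 * q5   q6  q8 
   q6   q6  q6 
   q7   q6  q8 
   q8   q7  q8 
(> = start, * = accepting)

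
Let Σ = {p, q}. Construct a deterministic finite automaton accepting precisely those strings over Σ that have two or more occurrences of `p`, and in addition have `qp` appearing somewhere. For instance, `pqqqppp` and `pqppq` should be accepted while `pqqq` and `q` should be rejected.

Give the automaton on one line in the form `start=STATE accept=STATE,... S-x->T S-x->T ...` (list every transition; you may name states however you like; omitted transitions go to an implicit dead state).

Run two small machines in parallel and take their product. The first has 4 states tracking the count of `p`s, saturating at 3; the second has 3 states tracking whether and how much of `qp` has been seen. A product state is a pair (one from each), accepting exactly when both do.
An 11-state machine:
          p    q  
>  S0     S1   S2 
   S1     S3   S4 
   S2     S5   S2 
   S3     S6   S7 
   S4     S8   S4 
   S5     S8   S5 
   S6     S6   S9 
   S7    S10   S7 
 * S8    S10   S8 
   S9    S10   S9 
 * S10   S10  S10 
(> = start, * = accepting)

start=S0 accept=S8,S10 S0-p->S1 S0-q->S2 S1-p->S3 S1-q->S4 S2-p->S5 S2-q->S2 S3-p->S6 S3-q->S7 S4-p->S8 S4-q->S4 S5-p->S8 S5-q->S5 S6-p->S6 S6-q->S9 S7-p->S10 S7-q->S7 S8-p->S10 S8-q->S8 S9-p->S10 S9-q->S9 S10-p->S10 S10-q->S10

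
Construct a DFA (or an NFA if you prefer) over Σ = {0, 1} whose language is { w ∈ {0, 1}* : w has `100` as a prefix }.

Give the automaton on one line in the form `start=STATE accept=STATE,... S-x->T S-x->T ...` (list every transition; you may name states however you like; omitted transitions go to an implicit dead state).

Walk along `100` while the input agrees: from S0 take `1` to S1, and so on. Any deviation drops to the rejecting sink S4. Once S3 is reached the prefix is confirmed and every continuation is accepted.
With 5 states:
        0   1  
>  S0   S4  S1 
   S1   S2  S4 
   S2   S3  S4 
 * S3   S3  S3 
   S4   S4  S4 
(> = start, * = accepting)

start=S0 accept=S3 S0-0->S4 S0-1->S1 S1-0->S2 S1-1->S4 S2-0->S3 S2-1->S4 S3-0->S3 S3-1->S3 S4-0->S4 S4-1->S4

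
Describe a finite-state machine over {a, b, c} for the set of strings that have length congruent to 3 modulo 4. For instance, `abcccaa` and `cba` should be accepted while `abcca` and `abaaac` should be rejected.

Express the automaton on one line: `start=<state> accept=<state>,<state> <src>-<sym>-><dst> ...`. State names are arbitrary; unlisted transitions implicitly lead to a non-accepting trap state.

Only the length mod 4 matters, so use a 4-cycle: from any state, every input symbol moves to the next state, wrapping s3 back to s0. Mark s3 accepting.
4 states suffice.
        a   b   c  
>  s0   s1  s1  s1 
   s1   s2  s2  s2 
   s2   s3  s3  s3 
 * s3   s0  s0  s0 
(> = start, * = accepting)

start=s0 accept=s3 s0-a->s1 s0-b->s1 s0-c->s1 s1-a->s2 s1-b->s2 s1-c->s2 s2-a->s3 s2-b->s3 s2-c->s3 s3-a->s0 s3-b->s0 s3-c->s0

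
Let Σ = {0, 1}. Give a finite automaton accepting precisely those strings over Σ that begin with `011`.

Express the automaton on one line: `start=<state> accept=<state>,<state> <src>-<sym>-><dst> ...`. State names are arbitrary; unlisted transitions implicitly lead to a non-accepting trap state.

start=q0 accept=q3 q0-0->q1 q0-1->q4 q1-0->q4 q1-1->q2 q2-0->q4 q2-1->q3 q3-0->q3 q3-1->q3 q4-0->q4 q4-1->q4

Check the first 3 symbols one by one: q0 through q2 record how many have matched `011` so far; any wrong symbol goes to the dead state q4. After all 3 match we enter the accepting sink q3.
With 5 states:
        0   1  
>  q0   q1  q4 
   q1   q4  q2 
   q2   q4  q3 
 * q3   q3  q3 
   q4   q4  q4 
(> = start, * = accepting)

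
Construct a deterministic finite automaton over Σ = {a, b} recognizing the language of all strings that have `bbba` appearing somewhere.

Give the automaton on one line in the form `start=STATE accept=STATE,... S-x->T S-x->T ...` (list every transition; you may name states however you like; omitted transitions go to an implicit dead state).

Track how much of `bbba` has been matched so far: state q0 is no progress, q4 is the absorbing accept state reached once `bbba` has occurred. Intermediate states record partial matches; on a mismatch, fall back to the longest reusable overlap.
        a   b  
>  q0   q0  q1 
   q1   q0  q2 
   q2   q0  q3 
   q3   q4  q3 
 * q4   q4  q4 
(> = start, * = accepting)

start=q0 accept=q4 q0-a->q0 q0-b->q1 q1-a->q0 q1-b->q2 q2-a->q0 q2-b->q3 q3-a->q4 q3-b->q3 q4-a->q4 q4-b->q4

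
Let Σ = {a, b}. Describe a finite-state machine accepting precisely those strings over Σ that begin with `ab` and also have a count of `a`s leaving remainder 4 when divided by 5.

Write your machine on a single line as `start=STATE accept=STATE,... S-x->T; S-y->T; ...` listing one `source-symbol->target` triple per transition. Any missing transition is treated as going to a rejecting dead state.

Build one automaton per condition and run them in lockstep. The first has 4 states tracking whether the input so far still matches the prefix `ab`; the second has 5 states tracking the count of `a`s modulo 5. A product state is a pair (one from each), accepting exactly when both do.
          a    b  
>  s0     s1   s2 
   s1     s3   s4 
   s2     s5   s2 
   s3     s6   s3 
   s4     s7   s4 
   s5     s3   s5 
   s6     s8   s6 
   s7     s9   s7 
   s8     s2   s8 
   s9    s10   s9 
 * s10   s11  s10 
   s11    s4  s11 
(> = start, * = accepting)

start=s0; accept=s10; s0-a->s1; s0-b->s2; s1-a->s3; s1-b->s4; s2-a->s5; s2-b->s2; s3-a->s6; s3-b->s3; s4-a->s7; s4-b->s4; s5-a->s3; s5-b->s5; s6-a->s8; s6-b->s6; s7-a->s9; s7-b->s7; s8-a->s2; s8-b->s8; s9-a->s10; s9-b->s9; s10-a->s11; s10-b->s10; s11-a->s4; s11-b->s11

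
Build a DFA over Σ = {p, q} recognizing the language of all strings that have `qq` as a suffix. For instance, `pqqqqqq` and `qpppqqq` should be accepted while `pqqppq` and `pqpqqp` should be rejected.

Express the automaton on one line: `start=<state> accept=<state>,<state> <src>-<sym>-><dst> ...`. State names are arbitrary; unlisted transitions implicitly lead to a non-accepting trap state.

Let each state record the length of the longest suffix of the input read so far that is also a prefix of `qq`. B means the last symbol is `q`; C means the last 2 symbols are `qq`. Accept only at C, where the string currently ends in `qq`.
3 states suffice.
       p  q 
>  A   A  B 
   B   A  C 
 * C   A  C 
(> = start, * = accepting)

start=A accept=C A-p->A A-q->B B-p->A B-q->C C-p->A C-q->C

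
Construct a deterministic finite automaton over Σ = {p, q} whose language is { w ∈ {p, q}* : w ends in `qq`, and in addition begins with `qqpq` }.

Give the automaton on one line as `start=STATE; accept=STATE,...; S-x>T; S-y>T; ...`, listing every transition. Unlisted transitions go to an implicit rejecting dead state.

start=A; accept=H; A-p>B; A-q>C; B-p>B; B-q>B; C-p>B; C-q>D; D-p>E; D-q>B; E-p>B; E-q>F; F-p>G; F-q>H; G-p>G; G-q>F; H-p>G; H-q>H

Run two small machines in parallel and take their product. One (3 states) tracks how much of the suffix `qq` has currently been matched; the other (6 states) tracks whether the input so far still matches the prefix `qqpq`. Each combined state is a pair, one component from each; accept when both components accept. Minimizing collapses redundant product states.
With 8 states:
       p  q 
>  A   B  C 
   B   B  B 
   C   B  D 
   D   E  B 
   E   B  F 
   F   G  H 
   G   G  F 
 * H   G  H 
(> = start, * = accepting)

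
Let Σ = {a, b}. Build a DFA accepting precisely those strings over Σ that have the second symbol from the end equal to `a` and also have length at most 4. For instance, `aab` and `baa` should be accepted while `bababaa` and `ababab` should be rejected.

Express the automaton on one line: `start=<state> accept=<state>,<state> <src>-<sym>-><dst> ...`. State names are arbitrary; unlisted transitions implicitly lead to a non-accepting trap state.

start=S0 accept=S3,S4,S7,S8 S0-a->S1 S0-b->S2 S1-a->S3 S1-b->S4 S2-a->S5 S2-b->S6 S3-a->S7 S3-b->S8 S4-a->S9 S4-b->S10 S5-a->S7 S5-b->S8 S6-a->S9 S6-b->S10 S7-a->S8 S7-b->S8 S8-a->S10 S8-b->S10 S9-a->S8 S9-b->S8 S10-a->S10 S10-b->S10

Handle the two conditions separately and then intersect. The first has 7 states tracking the last 2 symbols read; the second has 6 states tracking the input length, saturating at 5. A product state is a pair (one from each), accepting exactly when both do. After merging equivalent states the machine shrinks.
          a    b  
>  S0     S1   S2 
   S1     S3   S4 
   S2     S5   S6 
 * S3     S7   S8 
 * S4     S9  S10 
   S5     S7   S8 
   S6     S9  S10 
 * S7     S8   S8 
 * S8    S10  S10 
   S9     S8   S8 
   S10   S10  S10 
(> = start, * = accepting)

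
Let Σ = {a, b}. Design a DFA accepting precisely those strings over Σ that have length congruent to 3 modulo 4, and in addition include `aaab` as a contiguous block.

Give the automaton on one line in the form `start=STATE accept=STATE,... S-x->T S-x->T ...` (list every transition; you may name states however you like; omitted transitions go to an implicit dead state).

start=S0 accept=S19 S0-a->S1 S0-b->S2 S1-a->S3 S1-b->S4 S2-a->S5 S2-b->S4 S3-a->S6 S3-b->S7 S4-a->S8 S4-b->S7 S5-a->S9 S5-b->S7 S6-a->S10 S6-b->S11 S7-a->S12 S7-b->S0 S8-a->S13 S8-b->S0 S9-a->S10 S9-b->S0 S10-a->S14 S10-b->S15 S11-a->S15 S11-b->S15 S12-a->S16 S12-b->S2 S13-a->S14 S13-b->S2 S14-a->S17 S14-b->S18 S15-a->S18 S15-b->S18 S16-a->S17 S16-b->S4 S17-a->S6 S17-b->S19 S18-a->S19 S18-b->S19 S19-a->S11 S19-b->S11

Handle the two conditions separately and then intersect. The first has 4 states tracking the input length modulo 4; the second has 5 states tracking whether and how much of `aaab` has been seen. A product state is a pair (one from each), accepting exactly when both do.
With 20 states:
          a    b  
>  S0     S1   S2 
   S1     S3   S4 
   S2     S5   S4 
   S3     S6   S7 
   S4     S8   S7 
   S5     S9   S7 
   S6    S10  S11 
   S7    S12   S0 
   S8    S13   S0 
   S9    S10   S0 
   S10   S14  S15 
   S11   S15  S15 
   S12   S16   S2 
   S13   S14   S2 
   S14   S17  S18 
   S15   S18  S18 
   S16   S17   S4 
   S17    S6  S19 
   S18   S19  S19 
 * S19   S11  S11 
(> = start, * = accepting)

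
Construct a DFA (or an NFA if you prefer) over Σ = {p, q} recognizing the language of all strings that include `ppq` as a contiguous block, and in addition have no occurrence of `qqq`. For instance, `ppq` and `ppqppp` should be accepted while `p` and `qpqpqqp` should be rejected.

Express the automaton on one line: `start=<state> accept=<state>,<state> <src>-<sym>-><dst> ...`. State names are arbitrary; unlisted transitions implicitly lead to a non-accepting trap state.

Build one automaton per condition and run them in lockstep. One (4 states) tracks whether and how much of `ppq` has been seen; the other (4 states) tracks partial matches of the forbidden pattern `qqq`. Each combined state is a pair, one component from each; accept when both components accept.
12 states suffice.
       p  q 
>  A   B  C 
   B   D  C 
   C   B  E 
   D   D  F 
   E   B  G 
 * F   H  I 
   G   J  G 
 * H   H  F 
 * I   H  K 
   J   L  G 
   K   K  K 
   L   L  K 
(> = start, * = accepting)

start=A accept=F,H,I A-p->B A-q->C B-p->D B-q->C C-p->B C-q->E D-p->D D-q->F E-p->B E-q->G F-p->H F-q->I G-p->J G-q->G H-p->H H-q->F I-p->H I-q->K J-p->L J-q->G K-p->K K-q->K L-p->L L-q->K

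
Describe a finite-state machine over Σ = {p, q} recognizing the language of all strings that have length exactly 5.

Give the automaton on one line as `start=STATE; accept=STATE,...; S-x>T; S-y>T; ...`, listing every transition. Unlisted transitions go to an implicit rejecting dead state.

start=A; accept=F; A-p>B; A-q>B; B-p>C; B-q>C; C-p>D; C-q>D; D-p>E; D-q>E; E-p>F; E-q>F; F-p>G; F-q>G; G-p>G; G-q>G

Count input length up to 6: every symbol moves from A toward G, which means 'more than 5' and absorbs. Accept from {F}.
With 7 states:
       p  q 
>  A   B  B 
   B   C  C 
   C   D  D 
   D   E  E 
   E   F  F 
 * F   G  G 
   G   G  G 
(> = start, * = accepting)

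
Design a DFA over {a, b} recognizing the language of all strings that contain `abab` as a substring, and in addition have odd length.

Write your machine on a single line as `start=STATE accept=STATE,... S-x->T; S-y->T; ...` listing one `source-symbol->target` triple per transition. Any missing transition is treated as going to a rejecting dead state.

Handle the two conditions separately and then intersect. One (5 states) tracks whether and how much of `abab` has been seen; the other (2 states) tracks the input length modulo 2. Each combined state is a pair, one component from each; accept when both components accept.
A 10-state machine:
        a   b  
>  S0   S1  S2 
   S1   S3  S4 
   S2   S3  S0 
   S3   S1  S5 
   S4   S6  S2 
   S5   S7  S0 
   S6   S3  S8 
   S7   S1  S9 
   S8   S9  S9 
 * S9   S8  S8 
(> = start, * = accepting)

start=S0; accept=S9; S0-a->S1; S0-b->S2; S1-a->S3; S1-b->S4; S2-a->S3; S2-b->S0; S3-a->S1; S3-b->S5; S4-a->S6; S4-b->S2; S5-a->S7; S5-b->S0; S6-a->S3; S6-b->S8; S7-a->S1; S7-b->S9; S8-a->S9; S8-b->S9; S9-a->S8; S9-b->S8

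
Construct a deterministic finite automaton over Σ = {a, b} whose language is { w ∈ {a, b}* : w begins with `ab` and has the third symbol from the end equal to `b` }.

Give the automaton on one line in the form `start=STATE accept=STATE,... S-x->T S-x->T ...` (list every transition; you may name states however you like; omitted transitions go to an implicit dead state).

Handle the two conditions separately and then intersect. The first has 4 states tracking whether the input so far still matches the prefix `ab`; the second has 15 states tracking the last 3 symbols read. A product state is a pair (one from each), accepting exactly when both do. After merging equivalent states the machine shrinks.
11 states suffice.
          a    b  
>  q0     q1   q2 
   q1     q2   q3 
   q2     q2   q2 
   q3     q4   q5 
   q4     q6   q7 
   q5     q8   q9 
 * q6    q10   q3 
 * q7     q4   q5 
 * q8     q6   q7 
 * q9     q8   q9 
   q10   q10   q3 
(> = start, * = accepting)

start=q0 accept=q6,q7,q8,q9 q0-a->q1 q0-b->q2 q1-a->q2 q1-b->q3 q2-a->q2 q2-b->q2 q3-a->q4 q3-b->q5 q4-a->q6 q4-b->q7 q5-a->q8 q5-b->q9 q6-a->q10 q6-b->q3 q7-a->q4 q7-b->q5 q8-a->q6 q8-b->q7 q9-a->q8 q9-b->q9 q10-a->q10 q10-b->q3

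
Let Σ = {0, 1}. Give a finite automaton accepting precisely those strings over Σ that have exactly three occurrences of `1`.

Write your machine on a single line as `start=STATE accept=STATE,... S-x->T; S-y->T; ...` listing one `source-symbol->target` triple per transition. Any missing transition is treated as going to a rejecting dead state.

start=s0; accept=s3; s0-0->s0; s0-1->s1; s1-0->s1; s1-1->s2; s2-0->s2; s2-1->s3; s3-0->s3; s3-1->s4; s4-0->s4; s4-1->s4

Count `1`s, saturating at 4: states s0 through s3 mean 0 through 3 `1`s seen; s4 means more than 3. Each `1` increments (capped at s4); other symbols loop. Accept from {s3}.
With 5 states:
        0   1  
>  s0   s0  s1 
   s1   s1  s2 
   s2   s2  s3 
 * s3   s3  s4 
   s4   s4  s4 
(> = start, * = accepting)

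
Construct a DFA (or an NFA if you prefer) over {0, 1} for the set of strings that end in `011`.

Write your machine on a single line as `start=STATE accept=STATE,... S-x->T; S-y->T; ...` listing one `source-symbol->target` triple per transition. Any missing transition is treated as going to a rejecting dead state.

Remember how much of `011` the current input suffix matches. State A means no match yet; B means the last symbol is `0`; C means the last 2 symbols are `01`; D means the last 3 symbols are `011`. Only D accepts. On a mismatch, fall back to the longest proper suffix that is still a prefix of `011`.
4 states suffice.
       0  1 
>  A   B  A 
   B   B  C 
   C   B  D 
 * D   B  A 
(> = start, * = accepting)

start=A; accept=D; A-0->B; A-1->A; B-0->B; B-1->C; C-0->B; C-1->D; D-0->B; D-1->A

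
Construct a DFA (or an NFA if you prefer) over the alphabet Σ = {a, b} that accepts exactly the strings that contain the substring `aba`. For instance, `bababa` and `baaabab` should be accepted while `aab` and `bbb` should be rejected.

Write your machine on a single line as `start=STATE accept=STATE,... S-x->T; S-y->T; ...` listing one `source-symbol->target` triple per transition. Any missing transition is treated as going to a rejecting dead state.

Track how much of `aba` has been matched so far: state s0 is no progress, s3 is the absorbing accept state reached once `aba` has occurred. Intermediate states record partial matches; on a mismatch, fall back to the longest reusable overlap.
        a   b  
>  s0   s1  s0 
   s1   s1  s2 
   s2   s3  s0 
 * s3   s3  s3 
(> = start, * = accepting)

start=s0; accept=s3; s0-a->s1; s0-b->s0; s1-a->s1; s1-b->s2; s2-a->s3; s2-b->s0; s3-a->s3; s3-b->s3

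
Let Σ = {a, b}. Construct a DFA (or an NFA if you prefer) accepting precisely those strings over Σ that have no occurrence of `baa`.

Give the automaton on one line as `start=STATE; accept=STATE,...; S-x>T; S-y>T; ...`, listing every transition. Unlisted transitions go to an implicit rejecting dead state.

Track partial matches of the forbidden pattern `baa`. State S3 is a dead state reached once `baa` has occurred; every other state accepts. S0 means no part of `baa` is currently matched.
A 4-state machine:
        a   b  
>* S0   S0  S1 
 * S1   S2  S1 
 * S2   S3  S1 
   S3   S3  S3 
(> = start, * = accepting)

start=S0; accept=S0,S1,S2; S0-a>S0; S0-b>S1; S1-a>S2; S1-b>S1; S2-a>S3; S2-b>S1; S3-a>S3; S3-b>S3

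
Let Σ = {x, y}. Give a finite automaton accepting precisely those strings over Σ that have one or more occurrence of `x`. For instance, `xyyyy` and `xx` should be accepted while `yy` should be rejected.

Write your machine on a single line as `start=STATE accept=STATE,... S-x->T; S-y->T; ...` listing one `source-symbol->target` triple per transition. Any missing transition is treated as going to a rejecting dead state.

Count `x`s, saturating at 2: state S0 means no `x` yet, S1 means one `x` seen, S2 means more than one. Each `x` increments (capped at S2); other symbols loop. Accept from {S1, S2}.
3 states suffice.
        x   y  
>  S0   S1  S0 
 * S1   S2  S1 
 * S2   S2  S2 
(> = start, * = accepting)

start=S0; accept=S1,S2; S0-x->S1; S0-y->S0; S1-x->S2; S1-y->S1; S2-x->S2; S2-y->S2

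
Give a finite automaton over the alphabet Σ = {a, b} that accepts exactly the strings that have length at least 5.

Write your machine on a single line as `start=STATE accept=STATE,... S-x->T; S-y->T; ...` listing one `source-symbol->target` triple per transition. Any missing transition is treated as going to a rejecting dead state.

We only need to distinguish lengths 0, 1, …, 5, and '>5'. Chain q0 → q1 → q2 → q3 → q4 → q5 → q6 on every symbol, with q6 looping. Accepting states: {q5, q6}.
A 7-state machine:
        a   b  
>  q0   q1  q1 
   q1   q2  q2 
   q2   q3  q3 
   q3   q4  q4 
   q4   q5  q5 
 * q5   q6  q6 
 * q6   q6  q6 
(> = start, * = accepting)

start=q0; accept=q5,q6; q0-a->q1; q0-b->q1; q1-a->q2; q1-b->q2; q2-a->q3; q2-b->q3; q3-a->q4; q3-b->q4; q4-a->q5; q4-b->q5; q5-a->q6; q5-b->q6; q6-a->q6; q6-b->q6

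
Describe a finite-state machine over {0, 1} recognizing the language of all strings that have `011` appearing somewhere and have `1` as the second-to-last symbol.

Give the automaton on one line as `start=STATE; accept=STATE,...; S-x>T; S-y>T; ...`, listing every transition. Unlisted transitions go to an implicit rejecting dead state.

Run two small machines in parallel and take their product. One (4 states) tracks whether and how much of `011` has been seen; the other (7 states) tracks the last 2 symbols read. Each combined state is a pair, one component from each; accept when both components accept. After merging equivalent states the machine shrinks.
A 7-state machine:
        0   1  
>  q0   q1  q0 
   q1   q1  q2 
   q2   q1  q3 
 * q3   q4  q3 
 * q4   q5  q6 
   q5   q5  q6 
   q6   q4  q3 
(> = start, * = accepting)

start=q0; accept=q3,q4; q0-0>q1; q0-1>q0; q1-0>q1; q1-1>q2; q2-0>q1; q2-1>q3; q3-0>q4; q3-1>q3; q4-0>q5; q4-1>q6; q5-0>q5; q5-1>q6; q6-0>q4; q6-1>q3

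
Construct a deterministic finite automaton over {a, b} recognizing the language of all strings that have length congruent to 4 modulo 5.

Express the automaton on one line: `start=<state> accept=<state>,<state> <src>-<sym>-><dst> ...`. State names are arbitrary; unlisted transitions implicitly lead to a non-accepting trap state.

start=q0 accept=q4 q0-a->q1 q0-b->q1 q1-a->q2 q1-b->q2 q2-a->q3 q2-b->q3 q3-a->q4 q3-b->q4 q4-a->q0 q4-b->q0

Count input length modulo 5: every symbol advances one step around the cycle q0 → q1 → q2 → q3 → q4 → q0. Accept at q4.
With 5 states:
        a   b  
>  q0   q1  q1 
   q1   q2  q2 
   q2   q3  q3 
   q3   q4  q4 
 * q4   q0  q0 
(> = start, * = accepting)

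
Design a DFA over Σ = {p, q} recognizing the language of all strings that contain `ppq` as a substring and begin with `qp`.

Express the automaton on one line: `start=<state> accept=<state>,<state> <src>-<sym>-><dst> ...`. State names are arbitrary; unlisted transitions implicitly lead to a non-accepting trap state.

Handle the two conditions separately and then intersect. One (4 states) tracks whether and how much of `ppq` has been seen; the other (4 states) tracks whether the input so far still matches the prefix `qp`. Each combined state is a pair, one component from each; accept when both components accept. Equivalent product states are then merged.
7 states suffice.
       p  q 
>  A   B  C 
   B   B  B 
   C   D  B 
   D   E  F 
   E   E  G 
   F   D  F 
 * G   G  G 
(> = start, * = accepting)

start=A accept=G A-p->B A-q->C B-p->B B-q->B C-p->D C-q->B D-p->E D-q->F E-p->E E-q->G F-p->D F-q->F G-p->G G-q->G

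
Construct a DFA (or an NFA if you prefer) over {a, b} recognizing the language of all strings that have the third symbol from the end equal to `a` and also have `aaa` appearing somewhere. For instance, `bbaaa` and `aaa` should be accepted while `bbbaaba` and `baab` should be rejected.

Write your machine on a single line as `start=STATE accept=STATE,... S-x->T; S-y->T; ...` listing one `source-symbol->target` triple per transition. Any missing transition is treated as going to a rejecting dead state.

start=S0; accept=S3,S4,S5,S6; S0-a->S1; S0-b->S0; S1-a->S2; S1-b->S0; S2-a->S3; S2-b->S0; S3-a->S3; S3-b->S4; S4-a->S5; S4-b->S6; S5-a->S7; S5-b->S8; S6-a->S9; S6-b->S10; S7-a->S3; S7-b->S4; S8-a->S5; S8-b->S6; S9-a->S7; S9-b->S8; S10-a->S9; S10-b->S10

Run two small machines in parallel and take their product. One (15 states) tracks the last 3 symbols read; the other (4 states) tracks whether and how much of `aaa` has been seen. Each combined state is a pair, one component from each; accept when both components accept. After merging equivalent states the machine shrinks.
11 states suffice.
          a    b  
>  S0     S1   S0 
   S1     S2   S0 
   S2     S3   S0 
 * S3     S3   S4 
 * S4     S5   S6 
 * S5     S7   S8 
 * S6     S9  S10 
   S7     S3   S4 
   S8     S5   S6 
   S9     S7   S8 
   S10    S9  S10 
(> = start, * = accepting)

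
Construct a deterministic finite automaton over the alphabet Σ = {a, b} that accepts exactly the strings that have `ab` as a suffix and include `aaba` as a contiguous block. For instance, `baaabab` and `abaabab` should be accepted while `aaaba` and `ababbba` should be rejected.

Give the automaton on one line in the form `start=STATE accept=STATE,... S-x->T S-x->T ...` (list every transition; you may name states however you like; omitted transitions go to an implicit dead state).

Handle the two conditions separately and then intersect. One (3 states) tracks how much of the suffix `ab` has currently been matched; the other (5 states) tracks whether and how much of `aaba` has been seen. Each combined state is a pair, one component from each; accept when both components accept. Minimizing collapses redundant product states.
7 states suffice.
        a   b  
>  q0   q1  q0 
   q1   q2  q0 
   q2   q2  q3 
   q3   q4  q0 
   q4   q4  q5 
 * q5   q4  q6 
   q6   q4  q6 
(> = start, * = accepting)

start=q0 accept=q5 q0-a->q1 q0-b->q0 q1-a->q2 q1-b->q0 q2-a->q2 q2-b->q3 q3-a->q4 q3-b->q0 q4-a->q4 q4-b->q5 q5-a->q4 q5-b->q6 q6-a->q4 q6-b->q6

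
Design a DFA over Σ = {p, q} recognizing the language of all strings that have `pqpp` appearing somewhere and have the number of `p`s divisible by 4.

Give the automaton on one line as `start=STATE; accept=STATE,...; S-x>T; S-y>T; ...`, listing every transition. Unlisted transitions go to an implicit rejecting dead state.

Run two small machines in parallel and take their product. The first has 5 states tracking whether and how much of `pqpp` has been seen; the second has 4 states tracking the count of `p`s modulo 4. A product state is a pair (one from each), accepting exactly when both do.
20 states suffice.
       p  q 
>  A   B  A 
   B   C  D 
   C   E  F 
   D   G  H 
   E   I  J 
   F   K  L 
   G   M  F 
   H   C  H 
   I   B  N 
   J   O  P 
   K   Q  J 
   L   E  L 
   M   Q  M 
   N   R  A 
   O   S  N 
   P   I  P 
 * Q   S  Q 
   R   T  D 
   S   T  S 
   T   M  T 
(> = start, * = accepting)

start=A; accept=Q; A-p>B; A-q>A; B-p>C; B-q>D; C-p>E; C-q>F; D-p>G; D-q>H; E-p>I; E-q>J; F-p>K; F-q>L; G-p>M; G-q>F; H-p>C; H-q>H; I-p>B; I-q>N; J-p>O; J-q>P; K-p>Q; K-q>J; L-p>E; L-q>L; M-p>Q; M-q>M; N-p>R; N-q>A; O-p>S; O-q>N; P-p>I; P-q>P; Q-p>S; Q-q>Q; R-p>T; R-q>D; S-p>T; S-q>S; T-p>M; T-q>T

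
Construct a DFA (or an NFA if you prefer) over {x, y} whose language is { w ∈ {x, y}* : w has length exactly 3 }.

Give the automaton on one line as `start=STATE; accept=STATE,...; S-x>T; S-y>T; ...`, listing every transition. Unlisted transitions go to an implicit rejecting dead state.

start=s0; accept=s3; s0-x>s1; s0-y>s1; s1-x>s2; s1-y>s2; s2-x>s3; s2-y>s3; s3-x>s4; s3-y>s4; s4-x>s4; s4-y>s4

Count input length up to 4: every symbol moves from s0 toward s4, which means 'more than 3' and absorbs. Accept from {s3}.
With 5 states:
        x   y  
>  s0   s1  s1 
   s1   s2  s2 
   s2   s3  s3 
 * s3   s4  s4 
   s4   s4  s4 
(> = start, * = accepting)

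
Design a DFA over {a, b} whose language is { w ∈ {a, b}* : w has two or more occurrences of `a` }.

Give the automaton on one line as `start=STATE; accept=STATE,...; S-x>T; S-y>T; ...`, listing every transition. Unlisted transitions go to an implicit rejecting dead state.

start=q0; accept=q2,q3; q0-a>q1; q0-b>q0; q1-a>q2; q1-b>q1; q2-a>q3; q2-b>q2; q3-a>q3; q3-b>q3

Only the number of `a`s matters, and only up to 3. Make a chain q0 → q1 → q2 → q3 advanced by each `a` (with q3 absorbing); every other symbol self-loops. The accepting set is {q2, q3}.
4 states suffice.
        a   b  
>  q0   q1  q0 
   q1   q2  q1 
 * q2   q3  q2 
 * q3   q3  q3 
(> = start, * = accepting)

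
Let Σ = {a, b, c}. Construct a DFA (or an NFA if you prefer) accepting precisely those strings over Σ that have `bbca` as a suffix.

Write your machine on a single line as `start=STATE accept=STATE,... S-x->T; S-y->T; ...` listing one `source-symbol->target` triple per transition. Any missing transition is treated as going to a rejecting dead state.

start=S0; accept=S4; S0-a->S0; S0-b->S1; S0-c->S0; S1-a->S0; S1-b->S2; S1-c->S0; S2-a->S0; S2-b->S2; S2-c->S3; S3-a->S4; S3-b->S1; S3-c->S0; S4-a->S0; S4-b->S1; S4-c->S0

Remember how much of `bbca` the current input suffix matches. State S0 means no match yet; S1 means the last symbol is `b`; S2 means the last 2 symbols are `bb`; S3 means the last 3 symbols are `bbc`; S4 means the last 4 symbols are `bbca`. Only S4 accepts. On a mismatch, fall back to the longest proper suffix that is still a prefix of `bbca`.
        a   b   c  
>  S0   S0  S1  S0 
   S1   S0  S2  S0 
   S2   S0  S2  S3 
   S3   S4  S1  S0 
 * S4   S0  S1  S0 
(> = start, * = accepting)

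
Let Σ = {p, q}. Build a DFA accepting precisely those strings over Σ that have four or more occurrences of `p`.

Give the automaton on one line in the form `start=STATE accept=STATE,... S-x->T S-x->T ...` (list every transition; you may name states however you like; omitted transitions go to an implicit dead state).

Only the number of `p`s matters, and only up to 5. Make a chain s0 → s1 → s2 → s3 → s4 → s5 advanced by each `p` (with s5 absorbing); every other symbol self-loops. The accepting set is {s4, s5}.
A 6-state machine:
        p   q  
>  s0   s1  s0 
   s1   s2  s1 
   s2   s3  s2 
   s3   s4  s3 
 * s4   s5  s4 
 * s5   s5  s5 
(> = start, * = accepting)

start=s0 accept=s4,s5 s0-p->s1 s0-q->s0 s1-p->s2 s1-q->s1 s2-p->s3 s2-q->s2 s3-p->s4 s3-q->s3 s4-p->s5 s4-q->s4 s5-p->s5 s5-q->s5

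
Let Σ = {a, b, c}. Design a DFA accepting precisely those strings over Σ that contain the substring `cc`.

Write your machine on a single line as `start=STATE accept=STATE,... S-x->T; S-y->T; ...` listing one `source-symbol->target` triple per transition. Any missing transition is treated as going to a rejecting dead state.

Track how much of `cc` has been matched so far: state q0 is no progress, q2 is the absorbing accept state reached once `cc` has occurred. Intermediate states record partial matches; on a mismatch, fall back to the longest reusable overlap.
A 3-state machine:
        a   b   c  
>  q0   q0  q0  q1 
   q1   q0  q0  q2 
 * q2   q2  q2  q2 
(> = start, * = accepting)

start=q0; accept=q2; q0-a->q0; q0-b->q0; q0-c->q1; q1-a->q0; q1-b->q0; q1-c->q2; q2-a->q2; q2-b->q2; q2-c->q2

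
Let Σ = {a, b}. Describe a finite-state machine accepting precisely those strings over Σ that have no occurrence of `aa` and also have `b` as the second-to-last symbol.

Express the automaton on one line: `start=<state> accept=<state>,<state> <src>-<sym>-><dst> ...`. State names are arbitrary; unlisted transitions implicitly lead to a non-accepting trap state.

Run two small machines in parallel and take their product. The first has 3 states tracking partial matches of the forbidden pattern `aa`; the second has 7 states tracking the last 2 symbols read. A product state is a pair (one from each), accepting exactly when both do.
10 states suffice.
        a   b  
>  S0   S1  S2 
   S1   S3  S4 
   S2   S5  S6 
   S3   S3  S7 
   S4   S5  S6 
 * S5   S3  S4 
 * S6   S5  S6 
   S7   S8  S9 
   S8   S3  S7 
   S9   S8  S9 
(> = start, * = accepting)

start=S0 accept=S5,S6 S0-a->S1 S0-b->S2 S1-a->S3 S1-b->S4 S2-a->S5 S2-b->S6 S3-a->S3 S3-b->S7 S4-a->S5 S4-b->S6 S5-a->S3 S5-b->S4 S6-a->S5 S6-b->S6 S7-a->S8 S7-b->S9 S8-a->S3 S8-b->S7 S9-a->S8 S9-b->S9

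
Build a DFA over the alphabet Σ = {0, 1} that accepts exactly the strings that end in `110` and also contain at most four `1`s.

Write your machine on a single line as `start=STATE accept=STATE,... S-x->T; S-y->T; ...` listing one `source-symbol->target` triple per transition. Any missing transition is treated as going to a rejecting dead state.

start=A; accept=F,J; A-0->A; A-1->B; B-0->C; B-1->D; C-0->C; C-1->E; D-0->F; D-1->G; E-0->H; E-1->G; F-0->H; F-1->I; G-0->J; G-1->K; H-0->H; H-1->I; I-0->L; I-1->K; J-0->L; J-1->L; K-0->J; K-1->L; L-0->L; L-1->L

Handle the two conditions separately and then intersect. The first has 4 states tracking how much of the suffix `110` has currently been matched; the second has 6 states tracking the count of `1`s, saturating at 5. A product state is a pair (one from each), accepting exactly when both do. Minimizing collapses redundant product states.
12 states suffice.
       0  1 
>  A   A  B 
   B   C  D 
   C   C  E 
   D   F  G 
   E   H  G 
 * F   H  I 
   G   J  K 
   H   H  I 
   I   L  K 
 * J   L  L 
   K   J  L 
   L   L  L 
(> = start, * = accepting)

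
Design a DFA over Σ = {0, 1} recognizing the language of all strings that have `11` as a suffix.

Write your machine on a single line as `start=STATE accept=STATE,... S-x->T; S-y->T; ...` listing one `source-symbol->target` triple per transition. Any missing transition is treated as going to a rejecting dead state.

start=q0; accept=q2; q0-0->q0; q0-1->q1; q1-0->q0; q1-1->q2; q2-0->q0; q2-1->q2

Remember how much of `11` the current input suffix matches. State q0 means no match yet; q1 means the last symbol is `1`; q2 means the last 2 symbols are `11`. Only q2 accepts. On a mismatch, fall back to the longest proper suffix that is still a prefix of `11`.
A 3-state machine:
        0   1  
>  q0   q0  q1 
   q1   q0  q2 
 * q2   q0  q2 
(> = start, * = accepting)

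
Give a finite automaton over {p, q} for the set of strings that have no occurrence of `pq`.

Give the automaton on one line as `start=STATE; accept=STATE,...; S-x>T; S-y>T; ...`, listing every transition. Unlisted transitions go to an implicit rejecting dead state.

start=S0; accept=S0,S1; S0-p>S1; S0-q>S0; S1-p>S1; S1-q>S2; S2-p>S2; S2-q>S2

Track partial matches of the forbidden pattern `pq`. State S2 is a dead state reached once `pq` has occurred; every other state accepts. S0 means no part of `pq` is currently matched.
A 3-state machine:
        p   q  
>* S0   S1  S0 
 * S1   S1  S2 
   S2   S2  S2 
(> = start, * = accepting)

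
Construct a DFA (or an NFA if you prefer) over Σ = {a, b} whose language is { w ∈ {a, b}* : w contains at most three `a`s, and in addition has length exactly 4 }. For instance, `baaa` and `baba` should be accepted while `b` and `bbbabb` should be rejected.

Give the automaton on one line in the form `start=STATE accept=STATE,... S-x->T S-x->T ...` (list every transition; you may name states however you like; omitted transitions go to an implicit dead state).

Run two small machines in parallel and take their product. The first has 5 states tracking the count of `a`s, saturating at 4; the second has 6 states tracking the input length, saturating at 5. A product state is a pair (one from each), accepting exactly when both do. Minimizing collapses redundant product states.
With 9 states:
        a   b  
>  q0   q1  q2 
   q1   q3  q4 
   q2   q4  q4 
   q3   q5  q6 
   q4   q6  q6 
   q5   q7  q8 
   q6   q8  q8 
   q7   q7  q7 
 * q8   q7  q7 
(> = start, * = accepting)

start=q0 accept=q8 q0-a->q1 q0-b->q2 q1-a->q3 q1-b->q4 q2-a->q4 q2-b->q4 q3-a->q5 q3-b->q6 q4-a->q6 q4-b->q6 q5-a->q7 q5-b->q8 q6-a->q8 q6-b->q8 q7-a->q7 q7-b->q7 q8-a->q7 q8-b->q7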